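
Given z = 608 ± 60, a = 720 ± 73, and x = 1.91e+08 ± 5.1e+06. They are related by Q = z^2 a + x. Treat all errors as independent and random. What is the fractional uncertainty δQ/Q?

Let p = z^2·a = 2.66e+08. δp/p = √((2·δz/z)² + (1·δa/a)²) = √(0.0390 + 0.0103) = 0.222, so δp = 5.91e+07.
Q = p + x: δQ = √(δp² + δx²) = √(3.49e+15 + 2.6e+13) = 5.93e+07
Q = 4.57e+08, so δQ/Q = 5.93e+07/4.57e+08 = 0.130.

0.130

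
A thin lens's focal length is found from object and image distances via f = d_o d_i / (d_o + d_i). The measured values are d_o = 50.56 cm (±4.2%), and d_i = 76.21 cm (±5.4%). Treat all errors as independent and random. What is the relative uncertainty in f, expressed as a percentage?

3.32%

∂f/∂d_o = (d_i/(d_o+d_i))² = 0.361;  ∂f/∂d_i = (d_o/(d_o+d_i))² = 0.159
δf = √((∂f/∂d_o · δd_o)² + (∂f/∂d_i · δd_i)²) = √(0.589 + 0.429) = 1.01 cm
f = 30.40 cm, so δf/f = 1.01/30.40 = 0.0332.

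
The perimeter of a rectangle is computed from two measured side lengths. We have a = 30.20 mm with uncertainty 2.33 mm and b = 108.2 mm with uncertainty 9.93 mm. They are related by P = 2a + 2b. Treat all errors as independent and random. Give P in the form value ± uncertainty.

276.8 ± 20.4 mm

P is a linear combination, so absolute uncertainties add in quadrature:
  (2·δa)² = 21.7;  (2·δb)² = 394
δP = √(416) = 20.4 mm
P = 276.8 mm.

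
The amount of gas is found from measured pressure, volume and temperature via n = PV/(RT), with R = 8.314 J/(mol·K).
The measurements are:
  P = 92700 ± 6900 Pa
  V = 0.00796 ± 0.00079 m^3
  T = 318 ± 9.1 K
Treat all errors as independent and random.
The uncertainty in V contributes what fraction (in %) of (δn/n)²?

60.8%

(δn/n)² = (1·δP/P)² + (1·δV/V)² + (-1·δT/T)²
  P term: (1×0.0744)² = 0.00554
  V term: (1×0.0992)² = 0.00985
  T term: (-1×0.0286)² = 0.000819
Total = 0.0162. Share from V = 0.00985/0.0162 = 0.608.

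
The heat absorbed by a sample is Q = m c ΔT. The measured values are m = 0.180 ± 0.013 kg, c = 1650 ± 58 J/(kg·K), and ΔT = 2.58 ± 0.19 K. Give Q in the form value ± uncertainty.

766 ± 83.5 J

Relative error in a monomial: (δQ/Q)² = Σ (nᵢ · δxᵢ/xᵢ)².
  (1·δm/m)² = (1×0.0722)² = 0.00522;  (1·δc/c)² = (1×0.0352)² = 0.00124;  (1·δΔT/ΔT)² = (1×0.0736)² = 0.00542
δQ/Q = √(0.0119) = 0.109
Q = 766 J, so δQ = 0.109 × 766 = 83.5 J.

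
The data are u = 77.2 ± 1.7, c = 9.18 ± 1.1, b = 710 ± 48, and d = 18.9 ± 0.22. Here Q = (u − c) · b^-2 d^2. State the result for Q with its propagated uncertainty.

Let w = u − c = 68.0. δw = √(δu² + δc²) = √(2.89 + 1.21) = 2.02, so δw/w = 0.0298.
Q is then a monomial in w, b, d:
δQ/Q = √((δw/w)² + (-2·δb/b)² + (2·δd/d)²) = √(0.000886 + 0.0183 + 0.000542) = 0.140
Q = 0.0482, so δQ = 0.140 × 0.0482 = 0.00677.

0.0482 ± 0.00677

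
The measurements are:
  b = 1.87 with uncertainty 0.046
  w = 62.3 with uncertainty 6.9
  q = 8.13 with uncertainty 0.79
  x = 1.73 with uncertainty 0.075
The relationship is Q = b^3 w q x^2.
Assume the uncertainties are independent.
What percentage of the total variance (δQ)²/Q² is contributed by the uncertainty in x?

(δQ/Q)² = (3·δb/b)² + (1·δw/w)² + (1·δq/q)² + (2·δx/x)²
  b term: (3×0.0246)² = 0.00545
  w term: (1×0.111)² = 0.0123
  q term: (1×0.0972)² = 0.00944
  x term: (2×0.0434)² = 0.00752
Total = 0.0347. Share from x = 0.00752/0.0347 = 0.217.

21.7%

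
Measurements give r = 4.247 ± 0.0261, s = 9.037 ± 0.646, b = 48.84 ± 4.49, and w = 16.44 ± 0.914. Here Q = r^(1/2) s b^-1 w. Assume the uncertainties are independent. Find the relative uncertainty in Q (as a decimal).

Q is a product of powers, so relative uncertainties combine in quadrature:
  (½·δr/r)² = (0.5×0.00615)² = 9.44e-06;  (1·δs/s)² = (1×0.0715)² = 0.00511;  (-1·δb/b)² = (-1×0.0919)² = 0.00845;  (1·δw/w)² = (1×0.0556)² = 0.00309
δQ/Q = √(0.0167) = 0.129

0.129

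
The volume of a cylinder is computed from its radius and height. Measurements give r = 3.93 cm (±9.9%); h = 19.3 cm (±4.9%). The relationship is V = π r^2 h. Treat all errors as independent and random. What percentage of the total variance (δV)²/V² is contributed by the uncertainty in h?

5.77%

(δV/V)² = (2·δr/r)² + (1·δh/h)²
  r term: (2×0.0990)² = 0.0392
  h term: (1×0.0490)² = 0.00240
Total = 0.0416. Share from h = 0.00240/0.0416 = 0.0577.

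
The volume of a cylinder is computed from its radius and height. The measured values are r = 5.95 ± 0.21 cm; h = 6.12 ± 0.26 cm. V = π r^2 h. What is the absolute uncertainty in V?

56.1 cm^3

Since V is a product/quotient, work with relative uncertainties:
  (2·δr/r)² = (2×0.0353)² = 0.00498;  (1·δh/h)² = (1×0.0425)² = 0.00180
δV/V = √(0.00679) = 0.0824
V = 681 cm^3, so δV = 0.0824 × 681 = 56.1 cm^3.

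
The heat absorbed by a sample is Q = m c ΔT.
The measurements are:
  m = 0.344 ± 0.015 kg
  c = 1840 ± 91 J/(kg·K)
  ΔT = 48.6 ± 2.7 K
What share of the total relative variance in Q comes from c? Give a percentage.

(δQ/Q)² = (1·δm/m)² + (1·δc/c)² + (1·δΔT/ΔT)²
  m term: (1×0.0436)² = 0.00190
  c term: (1×0.0495)² = 0.00245
  ΔT term: (1×0.0556)² = 0.00309
Total = 0.00743. Share from c = 0.00245/0.00743 = 0.329.

32.9%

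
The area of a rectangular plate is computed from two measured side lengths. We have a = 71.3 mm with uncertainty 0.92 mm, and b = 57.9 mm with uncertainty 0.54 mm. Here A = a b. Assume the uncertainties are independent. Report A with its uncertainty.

Since A is a product/quotient, work with relative uncertainties:
  (1·δa/a)² = (1×0.0129)² = 0.000166;  (1·δb/b)² = (1×0.00933)² = 8.7e-05
δA/A = √(0.000253) = 0.0159
A = 4130 mm^2, so δA = 0.0159 × 4130 = 65.7 mm^2.

4130 ± 65.7 mm^2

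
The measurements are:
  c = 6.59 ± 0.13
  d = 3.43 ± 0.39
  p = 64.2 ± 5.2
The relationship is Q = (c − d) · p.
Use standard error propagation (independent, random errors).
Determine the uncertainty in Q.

31.1

Let u = c − d = 3.16. δu = √(δc² + δd²) = √(0.0169 + 0.152) = 0.411, so δu/u = 0.130.
Q is then a monomial in u, p:
δQ/Q = √((δu/u)² + (1·δp/p)²) = √(0.0169 + 0.00656) = 0.153
Q = 203, so δQ = 0.153 × 203 = 31.1.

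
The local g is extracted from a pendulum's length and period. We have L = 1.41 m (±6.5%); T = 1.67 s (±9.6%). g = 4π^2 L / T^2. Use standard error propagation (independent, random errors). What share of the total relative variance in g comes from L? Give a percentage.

10.3%

(δg/g)² = (1·δL/L)² + (-2·δT/T)²
  L term: (1×0.0650)² = 0.00423
  T term: (-2×0.0960)² = 0.0369
Total = 0.0411. Share from L = 0.00423/0.0411 = 0.103.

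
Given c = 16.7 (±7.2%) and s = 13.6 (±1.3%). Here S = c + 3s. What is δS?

1.31

Sums and differences: (δS)² = Σ (cᵢ δxᵢ)².
  (δc)² = 1.45;  (3·δs)² = 0.281
δS = √(1.73) = 1.31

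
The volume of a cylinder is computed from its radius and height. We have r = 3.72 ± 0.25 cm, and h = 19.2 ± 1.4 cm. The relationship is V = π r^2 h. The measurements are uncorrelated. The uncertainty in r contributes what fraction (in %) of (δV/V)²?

(δV/V)² = (2·δr/r)² + (1·δh/h)²
  r term: (2×0.0672)² = 0.0181
  h term: (1×0.0729)² = 0.00532
Total = 0.0234. Share from r = 0.0181/0.0234 = 0.773.

77.3%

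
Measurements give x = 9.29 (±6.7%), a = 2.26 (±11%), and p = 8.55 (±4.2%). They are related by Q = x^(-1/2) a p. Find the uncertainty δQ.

For a monomial Q ∝ x^(-1/2), a, p, fractional errors add in quadrature:
  (−½·δx/x)² = (-0.5×0.0670)² = 0.00112;  (1·δa/a)² = (1×0.110)² = 0.0121;  (1·δp/p)² = (1×0.0420)² = 0.00176
δQ/Q = √(0.0150) = 0.122
Q = 6.34, so δQ = 0.122 × 6.34 = 0.776.

0.776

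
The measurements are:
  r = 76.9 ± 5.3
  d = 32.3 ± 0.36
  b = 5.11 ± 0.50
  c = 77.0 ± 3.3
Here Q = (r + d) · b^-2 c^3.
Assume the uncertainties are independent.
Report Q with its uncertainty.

(1.91 ± 0.457) × 10^6

Let u = r + d = 109. δu = √(δr² + δd²) = √(28.1 + 0.130) = 5.31, so δu/u = 0.0486.
Q is then a monomial in u, b, c:
δQ/Q = √((δu/u)² + (-2·δb/b)² + (3·δc/c)²) = √(0.00237 + 0.0383 + 0.0165) = 0.239
Q = 1.91e+06, so δQ = 0.239 × 1.91e+06 = 4.57e+05.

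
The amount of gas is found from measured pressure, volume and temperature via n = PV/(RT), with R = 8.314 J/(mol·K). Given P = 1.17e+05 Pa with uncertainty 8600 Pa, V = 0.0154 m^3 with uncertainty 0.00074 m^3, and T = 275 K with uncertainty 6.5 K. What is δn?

0.0717 mol

Products/powers → add relative errors in quadrature, weighted by exponent:
  (1·δP/P)² = (1×0.0735)² = 0.00540;  (1·δV/V)² = (1×0.0481)² = 0.00231;  (-1·δT/T)² = (-1×0.0236)² = 0.000559
δn/n = √(0.00827) = 0.0909
n = 0.788 mol, so δn = 0.0909 × 0.788 = 0.0717 mol.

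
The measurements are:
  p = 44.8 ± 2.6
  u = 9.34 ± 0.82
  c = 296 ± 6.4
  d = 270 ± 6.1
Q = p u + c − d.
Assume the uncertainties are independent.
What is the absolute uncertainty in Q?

Let w = p·u = 418. δw/w = √((1·δp/p)² + (1·δu/u)²) = √(0.00337 + 0.00771) = 0.105, so δw = 44.0.
Q = w + c − d: δQ = √(δw² + δc² + δd²) = √(1940 + 41.0 + 37.2) = 44.9

44.9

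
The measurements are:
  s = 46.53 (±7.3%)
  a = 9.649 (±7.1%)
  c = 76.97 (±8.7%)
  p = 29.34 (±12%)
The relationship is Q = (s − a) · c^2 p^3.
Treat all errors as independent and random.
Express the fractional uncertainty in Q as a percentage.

Let u = s − a = 36.88. δu = √(δs² + δa²) = √(11.5 + 0.469) = 3.47, so δu/u = 0.0940.
Q is then a monomial in u, c, p:
δQ/Q = √((δu/u)² + (2·δc/c)² + (3·δp/p)²) = √(0.00883 + 0.0303 + 0.130) = 0.411

41.1%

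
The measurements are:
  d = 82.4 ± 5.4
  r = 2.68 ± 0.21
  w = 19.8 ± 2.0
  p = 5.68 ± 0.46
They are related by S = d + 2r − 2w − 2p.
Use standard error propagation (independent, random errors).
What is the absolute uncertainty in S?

Sums and differences: (δS)² = Σ (cᵢ δxᵢ)².
  (δd)² = 29.2;  (2·δr)² = 0.176;  (2·δw)² = 16.0;  (2·δp)² = 0.846
δS = √(46.2) = 6.80

6.80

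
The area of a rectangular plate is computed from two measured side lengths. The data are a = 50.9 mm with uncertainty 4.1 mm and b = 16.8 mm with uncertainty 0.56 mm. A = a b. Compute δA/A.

0.0872

For a monomial A ∝ a, b, fractional errors add in quadrature:
  (1·δa/a)² = (1×0.0806)² = 0.00649;  (1·δb/b)² = (1×0.0333)² = 0.00111
δA/A = √(0.00760) = 0.0872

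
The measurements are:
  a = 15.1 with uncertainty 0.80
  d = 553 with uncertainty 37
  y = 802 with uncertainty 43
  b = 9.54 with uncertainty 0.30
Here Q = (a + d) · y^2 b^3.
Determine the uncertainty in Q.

Let u = a + d = 568. δu = √(δa² + δd²) = √(0.640 + 1370) = 37.0, so δu/u = 0.0651.
Q is then a monomial in u, y, b:
δQ/Q = √((δu/u)² + (2·δy/y)² + (3·δb/b)²) = √(0.00424 + 0.0115 + 0.00890) = 0.157
Q = 3.17e+11, so δQ = 0.157 × 3.17e+11 = 4.98e+10.

4.98e+10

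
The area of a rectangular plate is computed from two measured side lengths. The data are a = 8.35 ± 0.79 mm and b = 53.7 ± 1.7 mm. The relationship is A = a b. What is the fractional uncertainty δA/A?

Products/powers → add relative errors in quadrature, weighted by exponent:
  (1·δa/a)² = (1×0.0946)² = 0.00895;  (1·δb/b)² = (1×0.0317)² = 0.00100
δA/A = √(0.00995) = 0.0998

0.0998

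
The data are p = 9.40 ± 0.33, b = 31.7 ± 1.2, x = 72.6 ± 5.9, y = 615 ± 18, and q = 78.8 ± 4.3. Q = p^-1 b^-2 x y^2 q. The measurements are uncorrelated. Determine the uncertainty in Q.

Products/powers → add relative errors in quadrature, weighted by exponent:
  (-1·δp/p)² = (-1×0.0351)² = 0.00123;  (-2·δb/b)² = (-2×0.0379)² = 0.00573;  (1·δx/x)² = (1×0.0813)² = 0.00660;  (2·δy/y)² = (2×0.0293)² = 0.00343;  (1·δq/q)² = (1×0.0546)² = 0.00298
δQ/Q = √(0.0200) = 0.141
Q = 2.29e+05, so δQ = 0.141 × 2.29e+05 = 32400.

32400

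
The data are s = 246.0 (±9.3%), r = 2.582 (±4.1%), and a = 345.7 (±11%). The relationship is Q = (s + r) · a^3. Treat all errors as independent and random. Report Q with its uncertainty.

(1.027 ± 0.352) × 10^10

Let u = s + r = 248.6. δu = √(δs² + δr²) = √(523 + 0.0112) = 22.9, so δu/u = 0.0920.
Q is then a monomial in u, a:
δQ/Q = √((δu/u)² + (3·δa/a)²) = √(0.00847 + 0.109) = 0.343
Q = 1.027e+10, so δQ = 0.343 × 1.027e+10 = 3.52e+09.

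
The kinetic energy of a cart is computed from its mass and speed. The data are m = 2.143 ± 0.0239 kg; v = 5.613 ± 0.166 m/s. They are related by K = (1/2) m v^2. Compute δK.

2.03 J

Since K is a product/quotient, work with relative uncertainties:
  (1·δm/m)² = (1×0.0112)² = 0.000124;  (2·δv/v)² = (2×0.0296)² = 0.00350
δK/K = √(0.00362) = 0.0602
K = 33.76 J, so δK = 0.0602 × 33.76 = 2.03 J.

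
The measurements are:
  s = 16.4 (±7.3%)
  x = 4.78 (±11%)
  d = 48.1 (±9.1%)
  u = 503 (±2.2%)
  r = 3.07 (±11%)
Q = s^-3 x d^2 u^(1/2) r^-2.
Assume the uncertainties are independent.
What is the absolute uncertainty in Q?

For a monomial Q ∝ s^-3, x, d^2, u^(1/2), r^-2, fractional errors add in quadrature:
  (-3·δs/s)² = (-3×0.0730)² = 0.0480;  (1·δx/x)² = (1×0.110)² = 0.0121;  (2·δd/d)² = (2×0.0910)² = 0.0331;  (½·δu/u)² = (0.5×0.0220)² = 0.000121;  (-2·δr/r)² = (-2×0.110)² = 0.0484
δQ/Q = √(0.142) = 0.376
Q = 5.97, so δQ = 0.376 × 5.97 = 2.25.

2.25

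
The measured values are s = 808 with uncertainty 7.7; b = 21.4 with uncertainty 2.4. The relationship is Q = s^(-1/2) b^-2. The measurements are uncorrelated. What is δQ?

1.72e-05

Each factor contributes (exponent × relative error)² to (δQ/Q)²:
  (−½·δs/s)² = (-0.5×0.00953)² = 2.27e-05;  (-2·δb/b)² = (-2×0.112)² = 0.0503
δQ/Q = √(0.0503) = 0.224
Q = 7.68e-05, so δQ = 0.224 × 7.68e-05 = 1.72e-05.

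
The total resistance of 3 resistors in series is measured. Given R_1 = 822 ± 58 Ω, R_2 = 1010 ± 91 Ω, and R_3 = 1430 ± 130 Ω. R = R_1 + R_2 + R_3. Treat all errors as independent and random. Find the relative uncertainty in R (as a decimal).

Each term contributes (cᵢ δxᵢ)² to (δR)²:
  (δR_1)² = 3360;  (δR_2)² = 8280;  (δR_3)² = 16900
δR = √(28500) = 169 Ω
R = 3260 Ω, so δR/R = 169/3260 = 0.0518.

0.0518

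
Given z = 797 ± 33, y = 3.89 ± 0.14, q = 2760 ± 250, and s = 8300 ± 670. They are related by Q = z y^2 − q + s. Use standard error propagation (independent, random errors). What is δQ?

1230

Let p = z·y^2 = 12100. δp/p = √((1·δz/z)² + (2·δy/y)²) = √(0.00171 + 0.00518) = 0.0830, so δp = 1000.
Q = p − q + s: δQ = √(δp² + δq² + δs²) = √(1e+06 + 62500 + 4.49e+05) = 1230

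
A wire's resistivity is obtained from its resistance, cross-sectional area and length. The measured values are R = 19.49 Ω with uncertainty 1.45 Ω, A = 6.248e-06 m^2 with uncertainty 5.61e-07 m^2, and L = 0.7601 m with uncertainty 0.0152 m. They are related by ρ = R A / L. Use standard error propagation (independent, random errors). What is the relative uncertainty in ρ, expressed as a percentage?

11.8%

Each factor contributes (exponent × relative error)² to (δρ/ρ)²:
  (1·δR/R)² = (1×0.0744)² = 0.00553;  (1·δA/A)² = (1×0.0898)² = 0.00806;  (-1·δL/L)² = (-1×0.0200)² = 0.000400
δρ/ρ = √(0.0140) = 0.118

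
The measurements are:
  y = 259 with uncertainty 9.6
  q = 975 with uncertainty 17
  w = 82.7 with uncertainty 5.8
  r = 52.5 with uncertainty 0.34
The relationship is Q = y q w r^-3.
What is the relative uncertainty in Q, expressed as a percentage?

Relative error in a monomial: (δQ/Q)² = Σ (nᵢ · δxᵢ/xᵢ)².
  (1·δy/y)² = (1×0.0371)² = 0.00137;  (1·δq/q)² = (1×0.0174)² = 0.000304;  (1·δw/w)² = (1×0.0701)² = 0.00492;  (-3·δr/r)² = (-3×0.00648)² = 0.000377
δQ/Q = √(0.00697) = 0.0835

8.35%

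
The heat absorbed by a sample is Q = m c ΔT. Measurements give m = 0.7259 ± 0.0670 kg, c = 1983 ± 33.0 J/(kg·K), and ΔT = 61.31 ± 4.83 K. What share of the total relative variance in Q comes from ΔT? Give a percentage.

41.4%

(δQ/Q)² = (1·δm/m)² + (1·δc/c)² + (1·δΔT/ΔT)²
  m term: (1×0.0923)² = 0.00852
  c term: (1×0.0166)² = 0.000277
  ΔT term: (1×0.0788)² = 0.00621
Total = 0.0150. Share from ΔT = 0.00621/0.0150 = 0.414.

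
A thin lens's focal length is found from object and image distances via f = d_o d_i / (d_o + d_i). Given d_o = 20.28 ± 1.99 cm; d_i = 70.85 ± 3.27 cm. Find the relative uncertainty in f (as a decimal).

∂f/∂d_o = (d_i/(d_o+d_i))² = 0.604;  ∂f/∂d_i = (d_o/(d_o+d_i))² = 0.0495
δf = √((∂f/∂d_o · δd_o)² + (∂f/∂d_i · δd_i)²) = √(1.45 + 0.0262) = 1.21 cm
f = 15.77 cm, so δf/f = 1.21/15.77 = 0.0770.

0.0770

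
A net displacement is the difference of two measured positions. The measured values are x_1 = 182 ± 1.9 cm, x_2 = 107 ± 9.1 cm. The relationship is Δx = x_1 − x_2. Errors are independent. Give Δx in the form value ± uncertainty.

75.0 ± 9.30 cm

For a sum/difference, combine absolute errors in quadrature:
  (δx_1)² = 3.61;  (δx_2)² = 82.8
δΔx = √(86.4) = 9.30 cm
Δx = 75.0 cm.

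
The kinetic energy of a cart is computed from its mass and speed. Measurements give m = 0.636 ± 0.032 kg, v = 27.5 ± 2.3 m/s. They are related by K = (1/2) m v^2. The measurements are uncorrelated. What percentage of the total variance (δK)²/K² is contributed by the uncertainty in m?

(δK/K)² = (1·δm/m)² + (2·δv/v)²
  m term: (1×0.0503)² = 0.00253
  v term: (2×0.0836)² = 0.0280
Total = 0.0305. Share from m = 0.00253/0.0305 = 0.0830.

8.30%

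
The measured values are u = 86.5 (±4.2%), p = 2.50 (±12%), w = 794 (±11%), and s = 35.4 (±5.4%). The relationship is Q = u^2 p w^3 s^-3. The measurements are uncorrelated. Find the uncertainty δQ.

For a monomial Q ∝ u^2, p, w^3, s^-3, fractional errors add in quadrature:
  (2·δu/u)² = (2×0.0420)² = 0.00706;  (1·δp/p)² = (1×0.120)² = 0.0144;  (3·δw/w)² = (3×0.110)² = 0.109;  (-3·δs/s)² = (-3×0.0540)² = 0.0262
δQ/Q = √(0.157) = 0.396
Q = 2.11e+08, so δQ = 0.396 × 2.11e+08 = 8.35e+07.

8.35e+07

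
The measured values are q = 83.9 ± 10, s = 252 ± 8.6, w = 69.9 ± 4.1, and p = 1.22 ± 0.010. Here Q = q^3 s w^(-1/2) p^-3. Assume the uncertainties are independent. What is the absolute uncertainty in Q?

For a monomial Q ∝ q^3, s, w^(-1/2), p^-3, fractional errors add in quadrature:
  (3·δq/q)² = (3×0.119)² = 0.128;  (1·δs/s)² = (1×0.0341)² = 0.00116;  (−½·δw/w)² = (-0.5×0.0587)² = 0.000860;  (-3·δp/p)² = (-3×0.00820)² = 0.000605
δQ/Q = √(0.130) = 0.361
Q = 9.8e+06, so δQ = 0.361 × 9.8e+06 = 3.54e+06.

3.54e+06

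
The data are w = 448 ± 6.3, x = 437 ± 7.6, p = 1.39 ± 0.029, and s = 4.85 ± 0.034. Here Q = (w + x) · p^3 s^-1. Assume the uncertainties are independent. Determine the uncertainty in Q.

Let u = w + x = 885. δu = √(δw² + δx²) = √(39.7 + 57.8) = 9.87, so δu/u = 0.0112.
Q is then a monomial in u, p, s:
δQ/Q = √((δu/u)² + (3·δp/p)² + (-1·δs/s)²) = √(0.000124 + 0.00392 + 4.91e-05) = 0.0640
Q = 490, so δQ = 0.0640 × 490 = 31.3.

31.3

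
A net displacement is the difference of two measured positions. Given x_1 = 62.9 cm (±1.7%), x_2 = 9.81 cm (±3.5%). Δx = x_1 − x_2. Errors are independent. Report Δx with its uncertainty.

53.1 ± 1.12 cm

For a sum/difference, combine absolute errors in quadrature:
  (δx_1)² = 1.14;  (δx_2)² = 0.118
δΔx = √(1.26) = 1.12 cm
Δx = 53.1 cm.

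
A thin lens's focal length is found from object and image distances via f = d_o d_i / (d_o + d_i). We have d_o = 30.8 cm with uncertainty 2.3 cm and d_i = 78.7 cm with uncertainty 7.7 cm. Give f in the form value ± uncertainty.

∂f/∂d_o = (d_i/(d_o+d_i))² = 0.517;  ∂f/∂d_i = (d_o/(d_o+d_i))² = 0.0791
δf = √((∂f/∂d_o · δd_o)² + (∂f/∂d_i · δd_i)²) = √(1.41 + 0.371) = 1.34 cm
f = 22.1 cm.

22.1 ± 1.34 cm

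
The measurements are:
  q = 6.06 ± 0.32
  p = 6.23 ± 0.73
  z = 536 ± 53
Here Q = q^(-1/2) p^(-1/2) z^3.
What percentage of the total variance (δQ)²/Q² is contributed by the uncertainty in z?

(δQ/Q)² = (−½·δq/q)² + (−½·δp/p)² + (3·δz/z)²
  q term: (-0.5×0.0528)² = 0.000697
  p term: (-0.5×0.117)² = 0.00343
  z term: (3×0.0989)² = 0.0880
Total = 0.0921. Share from z = 0.0880/0.0921 = 0.955.

95.5%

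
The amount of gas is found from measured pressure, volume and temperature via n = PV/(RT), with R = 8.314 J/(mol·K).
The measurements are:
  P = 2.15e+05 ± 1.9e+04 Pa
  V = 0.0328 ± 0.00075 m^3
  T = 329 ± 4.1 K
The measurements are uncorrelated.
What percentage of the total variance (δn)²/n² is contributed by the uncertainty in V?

(δn/n)² = (1·δP/P)² + (1·δV/V)² + (-1·δT/T)²
  P term: (1×0.0884)² = 0.00781
  V term: (1×0.0229)² = 0.000523
  T term: (-1×0.0125)² = 0.000155
Total = 0.00849. Share from V = 0.000523/0.00849 = 0.0616.

6.16%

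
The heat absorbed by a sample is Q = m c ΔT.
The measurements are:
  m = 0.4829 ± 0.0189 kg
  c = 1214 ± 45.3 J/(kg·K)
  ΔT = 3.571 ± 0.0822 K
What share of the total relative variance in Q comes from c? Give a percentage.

40.3%

(δQ/Q)² = (1·δm/m)² + (1·δc/c)² + (1·δΔT/ΔT)²
  m term: (1×0.0391)² = 0.00153
  c term: (1×0.0373)² = 0.00139
  ΔT term: (1×0.0230)² = 0.000530
Total = 0.00345. Share from c = 0.00139/0.00345 = 0.403.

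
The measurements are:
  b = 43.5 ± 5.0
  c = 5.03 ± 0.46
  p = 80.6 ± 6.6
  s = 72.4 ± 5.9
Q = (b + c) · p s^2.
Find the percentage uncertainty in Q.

21.0%

Let u = b + c = 48.5. δu = √(δb² + δc²) = √(25.0 + 0.212) = 5.02, so δu/u = 0.103.
Q is then a monomial in u, p, s:
δQ/Q = √((δu/u)² + (1·δp/p)² + (2·δs/s)²) = √(0.0107 + 0.00671 + 0.0266) = 0.210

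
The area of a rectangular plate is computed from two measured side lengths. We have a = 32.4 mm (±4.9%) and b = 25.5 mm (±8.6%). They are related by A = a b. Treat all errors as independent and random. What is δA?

Since A is a product/quotient, work with relative uncertainties:
  (1·δa/a)² = (1×0.0490)² = 0.00240;  (1·δb/b)² = (1×0.0860)² = 0.00740
δA/A = √(0.00980) = 0.0990
A = 826 mm^2, so δA = 0.0990 × 826 = 81.8 mm^2.

81.8 mm^2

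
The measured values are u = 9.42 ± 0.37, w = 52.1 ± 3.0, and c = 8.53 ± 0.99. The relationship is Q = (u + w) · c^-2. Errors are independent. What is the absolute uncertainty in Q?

Let h = u + w = 61.5. δh = √(δu² + δw²) = √(0.137 + 9.00) = 3.02, so δh/h = 0.0491.
Q is then a monomial in h, c:
δQ/Q = √((δh/h)² + (-2·δc/c)²) = √(0.00241 + 0.0539) = 0.237
Q = 0.846, so δQ = 0.237 × 0.846 = 0.201.

0.201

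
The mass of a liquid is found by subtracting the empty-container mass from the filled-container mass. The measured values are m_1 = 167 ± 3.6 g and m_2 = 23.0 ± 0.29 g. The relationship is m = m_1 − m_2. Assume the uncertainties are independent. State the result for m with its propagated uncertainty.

144 ± 3.61 g

Each term contributes (cᵢ δxᵢ)² to (δm)²:
  (δm_1)² = 13.0;  (δm_2)² = 0.0841
δm = √(13.0) = 3.61 g
m = 144 g.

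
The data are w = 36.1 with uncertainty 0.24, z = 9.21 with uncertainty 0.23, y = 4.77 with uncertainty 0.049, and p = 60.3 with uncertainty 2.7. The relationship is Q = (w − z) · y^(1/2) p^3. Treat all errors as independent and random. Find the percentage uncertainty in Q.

Let u = w − z = 26.9. δu = √(δw² + δz²) = √(0.0576 + 0.0529) = 0.332, so δu/u = 0.0124.
Q is then a monomial in u, y, p:
δQ/Q = √((δu/u)² + (½·δy/y)² + (3·δp/p)²) = √(0.000153 + 2.64e-05 + 0.0180) = 0.135

13.5%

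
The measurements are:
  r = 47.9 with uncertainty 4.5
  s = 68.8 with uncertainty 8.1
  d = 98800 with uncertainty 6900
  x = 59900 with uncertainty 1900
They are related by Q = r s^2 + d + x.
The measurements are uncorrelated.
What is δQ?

Let p = r·s^2 = 2.27e+05. δp/p = √((1·δr/r)² + (2·δs/s)²) = √(0.00883 + 0.0554) = 0.254, so δp = 57500.
Q = p + d + x: δQ = √(δp² + δd² + δx²) = √(3.3e+09 + 4.76e+07 + 3.61e+06) = 57900

57900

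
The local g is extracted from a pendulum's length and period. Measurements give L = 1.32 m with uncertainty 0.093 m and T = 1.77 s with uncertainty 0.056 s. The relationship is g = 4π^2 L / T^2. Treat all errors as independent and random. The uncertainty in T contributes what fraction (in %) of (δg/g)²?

44.6%

(δg/g)² = (1·δL/L)² + (-2·δT/T)²
  L term: (1×0.0705)² = 0.00496
  T term: (-2×0.0316)² = 0.00400
Total = 0.00897. Share from T = 0.00400/0.00897 = 0.446.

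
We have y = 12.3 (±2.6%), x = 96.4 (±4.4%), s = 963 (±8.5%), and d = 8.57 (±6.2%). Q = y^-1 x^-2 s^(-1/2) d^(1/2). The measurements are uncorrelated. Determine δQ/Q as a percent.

Since Q is a product/quotient, work with relative uncertainties:
  (-1·δy/y)² = (-1×0.0260)² = 0.000676;  (-2·δx/x)² = (-2×0.0440)² = 0.00774;  (−½·δs/s)² = (-0.5×0.0850)² = 0.00181;  (½·δd/d)² = (0.5×0.0620)² = 0.000961
δQ/Q = √(0.0112) = 0.106

10.6%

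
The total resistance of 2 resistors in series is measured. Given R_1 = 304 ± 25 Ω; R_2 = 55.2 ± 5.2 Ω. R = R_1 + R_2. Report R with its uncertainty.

359 ± 25.5 Ω

R is a linear combination, so absolute uncertainties add in quadrature:
  (δR_1)² = 625;  (δR_2)² = 27.0
δR = √(652) = 25.5 Ω
R = 359 Ω.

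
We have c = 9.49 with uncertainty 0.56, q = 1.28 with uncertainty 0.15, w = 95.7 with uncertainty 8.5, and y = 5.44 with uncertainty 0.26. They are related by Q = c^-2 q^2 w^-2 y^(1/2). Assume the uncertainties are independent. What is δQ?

1.47e-06

For a monomial Q ∝ c^-2, q^2, w^-2, y^(1/2), fractional errors add in quadrature:
  (-2·δc/c)² = (-2×0.0590)² = 0.0139;  (2·δq/q)² = (2×0.117)² = 0.0549;  (-2·δw/w)² = (-2×0.0888)² = 0.0316;  (½·δy/y)² = (0.5×0.0478)² = 0.000571
δQ/Q = √(0.101) = 0.318
Q = 4.63e-06, so δQ = 0.318 × 4.63e-06 = 1.47e-06.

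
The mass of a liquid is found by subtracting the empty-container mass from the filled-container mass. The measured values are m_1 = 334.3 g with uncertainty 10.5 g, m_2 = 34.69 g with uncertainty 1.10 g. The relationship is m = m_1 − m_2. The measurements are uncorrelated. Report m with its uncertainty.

299.6 ± 10.6 g

Sums and differences: (δm)² = Σ (cᵢ δxᵢ)².
  (δm_1)² = 110;  (δm_2)² = 1.21
δm = √(111) = 10.6 g
m = 299.6 g.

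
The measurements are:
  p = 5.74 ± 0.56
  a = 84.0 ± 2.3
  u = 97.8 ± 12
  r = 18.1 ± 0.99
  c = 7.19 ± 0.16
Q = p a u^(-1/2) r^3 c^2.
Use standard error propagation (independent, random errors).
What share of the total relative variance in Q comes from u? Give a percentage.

8.77%

(δQ/Q)² = (1·δp/p)² + (1·δa/a)² + (−½·δu/u)² + (3·δr/r)² + (2·δc/c)²
  p term: (1×0.0976)² = 0.00952
  a term: (1×0.0274)² = 0.000750
  u term: (-0.5×0.123)² = 0.00376
  r term: (3×0.0547)² = 0.0269
  c term: (2×0.0223)² = 0.00198
Total = 0.0429. Share from u = 0.00376/0.0429 = 0.0877.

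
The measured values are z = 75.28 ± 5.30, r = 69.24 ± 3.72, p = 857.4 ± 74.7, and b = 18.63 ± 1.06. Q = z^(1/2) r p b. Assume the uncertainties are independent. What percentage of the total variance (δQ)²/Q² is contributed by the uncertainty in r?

(δQ/Q)² = (½·δz/z)² + (1·δr/r)² + (1·δp/p)² + (1·δb/b)²
  z term: (0.5×0.0704)² = 0.00124
  r term: (1×0.0537)² = 0.00289
  p term: (1×0.0871)² = 0.00759
  b term: (1×0.0569)² = 0.00324
Total = 0.0150. Share from r = 0.00289/0.0150 = 0.193.

19.3%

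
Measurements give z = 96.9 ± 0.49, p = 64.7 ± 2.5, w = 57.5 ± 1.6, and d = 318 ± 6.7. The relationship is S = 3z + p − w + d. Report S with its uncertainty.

616 ± 7.47

Absolute uncertainties add in quadrature for a linear combination:
  (3·δz)² = 2.16;  (δp)² = 6.25;  (δw)² = 2.56;  (δd)² = 44.9
δS = √(55.9) = 7.47
S = 616.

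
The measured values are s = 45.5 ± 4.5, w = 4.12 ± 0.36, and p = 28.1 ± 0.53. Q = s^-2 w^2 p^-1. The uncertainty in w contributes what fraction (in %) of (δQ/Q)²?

43.6%

(δQ/Q)² = (-2·δs/s)² + (2·δw/w)² + (-1·δp/p)²
  s term: (-2×0.0989)² = 0.0391
  w term: (2×0.0874)² = 0.0305
  p term: (-1×0.0189)² = 0.000356
Total = 0.0700. Share from w = 0.0305/0.0700 = 0.436.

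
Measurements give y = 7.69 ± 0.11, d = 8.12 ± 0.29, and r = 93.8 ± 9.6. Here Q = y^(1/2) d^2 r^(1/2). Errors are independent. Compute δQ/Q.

For a monomial Q ∝ y^(1/2), d^2, r^(1/2), fractional errors add in quadrature:
  (½·δy/y)² = (0.5×0.0143)² = 5.12e-05;  (2·δd/d)² = (2×0.0357)² = 0.00510;  (½·δr/r)² = (0.5×0.102)² = 0.00262
δQ/Q = √(0.00777) = 0.0882

0.0882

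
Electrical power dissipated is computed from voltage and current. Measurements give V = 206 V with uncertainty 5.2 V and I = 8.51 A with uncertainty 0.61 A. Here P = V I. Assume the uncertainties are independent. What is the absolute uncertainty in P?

P is a product of powers, so relative uncertainties combine in quadrature:
  (1·δV/V)² = (1×0.0252)² = 0.000637;  (1·δI/I)² = (1×0.0717)² = 0.00514
δP/P = √(0.00578) = 0.0760
P = 1750 W, so δP = 0.0760 × 1750 = 133 W.

133 W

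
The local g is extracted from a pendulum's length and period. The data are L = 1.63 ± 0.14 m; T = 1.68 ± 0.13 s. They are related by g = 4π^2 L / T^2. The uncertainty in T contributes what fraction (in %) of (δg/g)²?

(δg/g)² = (1·δL/L)² + (-2·δT/T)²
  L term: (1×0.0859)² = 0.00738
  T term: (-2×0.0774)² = 0.0240
Total = 0.0313. Share from T = 0.0240/0.0313 = 0.765.

76.5%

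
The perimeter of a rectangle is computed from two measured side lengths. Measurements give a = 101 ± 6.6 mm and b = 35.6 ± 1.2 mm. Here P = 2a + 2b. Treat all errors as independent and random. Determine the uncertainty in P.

13.4 mm

For a sum/difference, combine absolute errors in quadrature:
  (2·δa)² = 174;  (2·δb)² = 5.76
δP = √(180) = 13.4 mm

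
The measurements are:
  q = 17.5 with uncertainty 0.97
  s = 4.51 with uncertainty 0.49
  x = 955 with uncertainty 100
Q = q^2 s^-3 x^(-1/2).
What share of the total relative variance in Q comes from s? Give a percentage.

(δQ/Q)² = (2·δq/q)² + (-3·δs/s)² + (−½·δx/x)²
  q term: (2×0.0554)² = 0.0123
  s term: (-3×0.109)² = 0.106
  x term: (-0.5×0.105)² = 0.00274
Total = 0.121. Share from s = 0.106/0.121 = 0.876.

87.6%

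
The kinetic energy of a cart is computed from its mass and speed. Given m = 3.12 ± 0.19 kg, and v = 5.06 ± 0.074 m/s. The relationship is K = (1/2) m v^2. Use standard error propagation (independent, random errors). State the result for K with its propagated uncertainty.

Since K is a product/quotient, work with relative uncertainties:
  (1·δm/m)² = (1×0.0609)² = 0.00371;  (2·δv/v)² = (2×0.0146)² = 0.000856
δK/K = √(0.00456) = 0.0676
K = 39.9 J, so δK = 0.0676 × 39.9 = 2.70 J.

39.9 ± 2.70 J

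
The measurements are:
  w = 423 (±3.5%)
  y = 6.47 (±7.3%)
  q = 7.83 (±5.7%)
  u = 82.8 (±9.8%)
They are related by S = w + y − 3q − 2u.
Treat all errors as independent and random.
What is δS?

For a sum/difference, combine absolute errors in quadrature:
  (δw)² = 219;  (δy)² = 0.223;  (3·δq)² = 1.79;  (2·δu)² = 263
δS = √(485) = 22.0

22.0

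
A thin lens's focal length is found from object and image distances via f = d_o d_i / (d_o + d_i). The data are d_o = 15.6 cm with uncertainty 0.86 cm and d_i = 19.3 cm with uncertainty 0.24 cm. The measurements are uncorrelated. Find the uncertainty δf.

∂f/∂d_o = (d_i/(d_o+d_i))² = 0.306;  ∂f/∂d_i = (d_o/(d_o+d_i))² = 0.200
δf = √((∂f/∂d_o · δd_o)² + (∂f/∂d_i · δd_i)²) = √(0.0692 + 0.00230) = 0.267 cm

0.267 cm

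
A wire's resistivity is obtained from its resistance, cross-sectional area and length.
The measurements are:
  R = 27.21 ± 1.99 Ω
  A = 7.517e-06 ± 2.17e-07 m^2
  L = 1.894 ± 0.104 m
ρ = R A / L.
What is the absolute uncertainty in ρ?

Relative error in a monomial: (δρ/ρ)² = Σ (nᵢ · δxᵢ/xᵢ)².
  (1·δR/R)² = (1×0.0731)² = 0.00535;  (1·δA/A)² = (1×0.0289)² = 0.000833;  (-1·δL/L)² = (-1×0.0549)² = 0.00302
δρ/ρ = √(0.00920) = 0.0959
ρ = 0.0001080 Ω·m, so δρ = 0.0959 × 0.0001080 = 1.04e-05 Ω·m.

1.04e-05 Ω·m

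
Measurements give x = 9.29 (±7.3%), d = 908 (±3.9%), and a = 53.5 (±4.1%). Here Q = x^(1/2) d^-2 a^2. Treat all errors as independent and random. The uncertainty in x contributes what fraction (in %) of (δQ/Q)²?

9.42%

(δQ/Q)² = (½·δx/x)² + (-2·δd/d)² + (2·δa/a)²
  x term: (0.5×0.0730)² = 0.00133
  d term: (-2×0.0390)² = 0.00608
  a term: (2×0.0410)² = 0.00672
Total = 0.0141. Share from x = 0.00133/0.0141 = 0.0942.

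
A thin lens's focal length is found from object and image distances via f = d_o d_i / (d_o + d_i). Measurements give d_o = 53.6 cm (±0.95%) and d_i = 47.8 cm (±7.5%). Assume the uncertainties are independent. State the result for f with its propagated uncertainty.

25.3 ± 1.01 cm

∂f/∂d_o = (d_i/(d_o+d_i))² = 0.222;  ∂f/∂d_i = (d_o/(d_o+d_i))² = 0.279
δf = √((∂f/∂d_o · δd_o)² + (∂f/∂d_i · δd_i)²) = √(0.0128 + 1.00) = 1.01 cm
f = 25.3 cm.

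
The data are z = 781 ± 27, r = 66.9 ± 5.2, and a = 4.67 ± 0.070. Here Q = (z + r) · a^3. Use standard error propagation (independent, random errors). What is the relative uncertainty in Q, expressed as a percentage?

Let u = z + r = 848. δu = √(δz² + δr²) = √(729 + 27.0) = 27.5, so δu/u = 0.0324.
Q is then a monomial in u, a:
δQ/Q = √((δu/u)² + (3·δa/a)²) = √(0.00105 + 0.00202) = 0.0554

5.54%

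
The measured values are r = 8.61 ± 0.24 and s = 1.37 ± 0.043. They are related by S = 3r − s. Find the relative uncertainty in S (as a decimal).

0.0295

S is a linear combination, so absolute uncertainties add in quadrature:
  (3·δr)² = 0.518;  (δs)² = 0.00185
δS = √(0.520) = 0.721
S = 24.5, so δS/S = 0.721/24.5 = 0.0295.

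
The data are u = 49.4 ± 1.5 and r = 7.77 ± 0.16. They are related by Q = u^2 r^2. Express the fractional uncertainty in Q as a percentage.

7.34%

For a monomial Q ∝ u^2, r^2, fractional errors add in quadrature:
  (2·δu/u)² = (2×0.0304)² = 0.00369;  (2·δr/r)² = (2×0.0206)² = 0.00170
δQ/Q = √(0.00538) = 0.0734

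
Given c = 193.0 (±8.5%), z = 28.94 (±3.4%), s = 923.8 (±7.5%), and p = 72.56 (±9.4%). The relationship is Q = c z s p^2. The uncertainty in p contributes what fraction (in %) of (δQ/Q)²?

71.6%

(δQ/Q)² = (1·δc/c)² + (1·δz/z)² + (1·δs/s)² + (2·δp/p)²
  c term: (1×0.0850)² = 0.00723
  z term: (1×0.0340)² = 0.00116
  s term: (1×0.0750)² = 0.00562
  p term: (2×0.0940)² = 0.0353
Total = 0.0494. Share from p = 0.0353/0.0494 = 0.716.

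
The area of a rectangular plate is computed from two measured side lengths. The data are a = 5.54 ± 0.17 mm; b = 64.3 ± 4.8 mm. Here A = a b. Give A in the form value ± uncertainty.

356 ± 28.8 mm^2

A is a product of powers, so relative uncertainties combine in quadrature:
  (1·δa/a)² = (1×0.0307)² = 0.000942;  (1·δb/b)² = (1×0.0747)² = 0.00557
δA/A = √(0.00651) = 0.0807
A = 356 mm^2, so δA = 0.0807 × 356 = 28.8 mm^2.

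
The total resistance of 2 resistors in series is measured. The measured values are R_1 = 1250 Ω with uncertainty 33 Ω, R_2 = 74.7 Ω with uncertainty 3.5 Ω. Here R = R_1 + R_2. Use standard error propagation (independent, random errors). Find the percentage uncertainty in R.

Each term contributes (cᵢ δxᵢ)² to (δR)²:
  (δR_1)² = 1090;  (δR_2)² = 12.2
δR = √(1100) = 33.2 Ω
R = 1320 Ω, so δR/R = 33.2/1320 = 0.0251.

2.51%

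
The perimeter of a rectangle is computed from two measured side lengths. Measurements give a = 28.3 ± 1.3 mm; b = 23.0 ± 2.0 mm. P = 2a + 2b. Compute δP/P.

Each term contributes (cᵢ δxᵢ)² to (δP)²:
  (2·δa)² = 6.76;  (2·δb)² = 16.0
δP = √(22.8) = 4.77 mm
P = 103 mm, so δP/P = 4.77/103 = 0.0465.

0.0465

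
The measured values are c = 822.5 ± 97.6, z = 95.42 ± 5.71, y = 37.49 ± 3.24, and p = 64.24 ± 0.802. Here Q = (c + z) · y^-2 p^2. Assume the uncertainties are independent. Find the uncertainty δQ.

Let u = c + z = 917.9. δu = √(δc² + δz²) = √(9530 + 32.6) = 97.8, so δu/u = 0.107.
Q is then a monomial in u, y, p:
δQ/Q = √((δu/u)² + (-2·δy/y)² + (2·δp/p)²) = √(0.0113 + 0.0299 + 0.000623) = 0.205
Q = 2695, so δQ = 0.205 × 2695 = 551.

551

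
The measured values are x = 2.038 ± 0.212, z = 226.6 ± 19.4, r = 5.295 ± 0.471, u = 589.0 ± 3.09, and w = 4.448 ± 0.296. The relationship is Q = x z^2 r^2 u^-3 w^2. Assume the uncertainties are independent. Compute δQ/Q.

Products/powers → add relative errors in quadrature, weighted by exponent:
  (1·δx/x)² = (1×0.104)² = 0.0108;  (2·δz/z)² = (2×0.0856)² = 0.0293;  (2·δr/r)² = (2×0.0890)² = 0.0316;  (-3·δu/u)² = (-3×0.00525)² = 0.000248;  (2·δw/w)² = (2×0.0665)² = 0.0177
δQ/Q = √(0.0898) = 0.300

0.300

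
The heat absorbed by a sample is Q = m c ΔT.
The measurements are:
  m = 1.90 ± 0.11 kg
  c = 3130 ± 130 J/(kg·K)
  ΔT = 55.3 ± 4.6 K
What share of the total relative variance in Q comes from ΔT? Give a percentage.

57.7%

(δQ/Q)² = (1·δm/m)² + (1·δc/c)² + (1·δΔT/ΔT)²
  m term: (1×0.0579)² = 0.00335
  c term: (1×0.0415)² = 0.00173
  ΔT term: (1×0.0832)² = 0.00692
Total = 0.0120. Share from ΔT = 0.00692/0.0120 = 0.577.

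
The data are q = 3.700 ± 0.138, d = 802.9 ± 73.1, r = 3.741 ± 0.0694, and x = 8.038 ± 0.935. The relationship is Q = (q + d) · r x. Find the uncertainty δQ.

Let u = q + d = 806.6. δu = √(δq² + δd²) = √(0.0190 + 5340) = 73.1, so δu/u = 0.0906.
Q is then a monomial in u, r, x:
δQ/Q = √((δu/u)² + (1·δr/r)² + (1·δx/x)²) = √(0.00821 + 0.000344 + 0.0135) = 0.149
Q = 24250, so δQ = 0.149 × 24250 = 3600.

3600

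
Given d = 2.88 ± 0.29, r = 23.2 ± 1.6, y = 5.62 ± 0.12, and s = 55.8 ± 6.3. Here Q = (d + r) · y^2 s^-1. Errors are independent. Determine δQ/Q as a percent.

Let u = d + r = 26.1. δu = √(δd² + δr²) = √(0.0841 + 2.56) = 1.63, so δu/u = 0.0623.
Q is then a monomial in u, y, s:
δQ/Q = √((δu/u)² + (2·δy/y)² + (-1·δs/s)²) = √(0.00389 + 0.00182 + 0.0127) = 0.136

13.6%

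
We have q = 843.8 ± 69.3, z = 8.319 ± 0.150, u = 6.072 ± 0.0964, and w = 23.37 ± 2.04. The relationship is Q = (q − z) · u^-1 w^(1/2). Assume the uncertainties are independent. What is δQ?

63.2

Let h = q − z = 835.5. δh = √(δq² + δz²) = √(4800 + 0.0225) = 69.3, so δh/h = 0.0829.
Q is then a monomial in h, u, w:
δQ/Q = √((δh/h)² + (-1·δu/u)² + (½·δw/w)²) = √(0.00688 + 0.000252 + 0.00190) = 0.0951
Q = 665.2, so δQ = 0.0951 × 665.2 = 63.2.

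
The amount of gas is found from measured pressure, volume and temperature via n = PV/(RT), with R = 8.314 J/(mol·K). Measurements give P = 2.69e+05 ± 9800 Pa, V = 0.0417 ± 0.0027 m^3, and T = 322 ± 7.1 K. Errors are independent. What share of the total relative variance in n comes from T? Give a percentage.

(δn/n)² = (1·δP/P)² + (1·δV/V)² + (-1·δT/T)²
  P term: (1×0.0364)² = 0.00133
  V term: (1×0.0647)² = 0.00419
  T term: (-1×0.0220)² = 0.000486
Total = 0.00601. Share from T = 0.000486/0.00601 = 0.0810.

8.10%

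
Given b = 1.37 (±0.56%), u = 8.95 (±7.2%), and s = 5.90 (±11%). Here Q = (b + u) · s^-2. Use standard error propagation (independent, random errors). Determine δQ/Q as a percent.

Let w = b + u = 10.3. δw = √(δb² + δu²) = √(5.89e-05 + 0.415) = 0.644, so δw/w = 0.0624.
Q is then a monomial in w, s:
δQ/Q = √((δw/w)² + (-2·δs/s)²) = √(0.00390 + 0.0484) = 0.229

22.9%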